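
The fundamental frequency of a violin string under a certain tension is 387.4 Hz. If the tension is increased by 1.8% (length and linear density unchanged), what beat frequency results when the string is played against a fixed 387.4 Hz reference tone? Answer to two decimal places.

For a string, f ∝ √T, so the new frequency is 387.4·√1.018 = 390.8710 Hz.
f_beat = |390.8710 − 387.4| = 3.47 Hz.

3.47 Hz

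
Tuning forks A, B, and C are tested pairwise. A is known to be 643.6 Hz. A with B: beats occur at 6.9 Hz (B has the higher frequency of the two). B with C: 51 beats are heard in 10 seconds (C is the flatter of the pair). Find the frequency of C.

B is above A, so f_B = 643.6 + 6.9 = 650.5 Hz.
B–C: Beat frequency = 51/10 = 5.1 Hz.
C is below B, so f_C = 650.5 − 5.1 = 645.4 Hz.

645.4 Hz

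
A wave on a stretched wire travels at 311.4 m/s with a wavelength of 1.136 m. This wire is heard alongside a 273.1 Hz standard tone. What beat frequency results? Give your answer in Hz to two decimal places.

1.02 Hz

Source frequency f = v/λ = 311.4/1.136 = 274.1197 Hz.
f_beat = |274.1197 − 273.1| = 1.02 Hz.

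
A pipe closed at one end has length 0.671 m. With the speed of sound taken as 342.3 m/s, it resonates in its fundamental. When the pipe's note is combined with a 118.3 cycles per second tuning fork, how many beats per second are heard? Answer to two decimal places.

9.23 Hz

Closed pipe (odd harmonics): f_n = n·v/(4L) = 1·342.3/(4·0.671) = 127.5335 Hz.
f_beat = |127.5335 − 118.3| = 9.23 Hz.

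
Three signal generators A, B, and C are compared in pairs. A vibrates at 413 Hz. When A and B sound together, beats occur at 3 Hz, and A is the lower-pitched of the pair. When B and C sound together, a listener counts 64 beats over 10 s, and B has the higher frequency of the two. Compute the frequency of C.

409.6 Hz

B is above A, so f_B = 413 + 3 = 416 Hz.
B–C: Beat frequency = 64/10 = 6.4 Hz.
C is below B, so f_C = 416 − 6.4 = 409.6 Hz.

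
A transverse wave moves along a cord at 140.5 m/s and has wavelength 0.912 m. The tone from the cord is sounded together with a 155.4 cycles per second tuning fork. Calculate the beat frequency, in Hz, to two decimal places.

Source frequency f = v/λ = 140.5/0.912 = 154.0570 Hz.
f_beat = |154.0570 − 155.4| = 1.34 Hz.

1.34 Hz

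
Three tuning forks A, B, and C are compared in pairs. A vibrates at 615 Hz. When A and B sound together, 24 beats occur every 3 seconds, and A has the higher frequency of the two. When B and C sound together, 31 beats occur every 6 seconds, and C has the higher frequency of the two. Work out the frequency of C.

612.1667 Hz

A–B: Beat frequency = 24/3 = 8 Hz.
B is below A, so f_B = 615 − 8 = 607 Hz.
B–C: Beat frequency = 31/6 = 5.1667 Hz.
C is above B, so f_C = 607 + 5.1667 = 612.1667 Hz.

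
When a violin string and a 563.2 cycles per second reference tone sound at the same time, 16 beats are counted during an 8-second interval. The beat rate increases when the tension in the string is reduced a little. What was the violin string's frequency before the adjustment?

561.2 Hz

Beat frequency = 16/8 = 2 Hz.
|f − 563.2| = 2, so the violin string was at either 561.2 Hz or 565.2 Hz.
Lower tension means lower frequency; the adjustment lowers the violin string's frequency.
The beat rate rose, so the adjustment moved the violin string further from 563.2 Hz — it was already below the reference.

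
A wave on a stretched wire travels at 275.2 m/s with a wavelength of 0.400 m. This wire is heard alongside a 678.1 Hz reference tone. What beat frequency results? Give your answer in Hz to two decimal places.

Source frequency f = v/λ = 275.2/0.400 = 688.0000 Hz.
f_beat = |688.0000 − 678.1| = 9.90 Hz.

9.90 Hz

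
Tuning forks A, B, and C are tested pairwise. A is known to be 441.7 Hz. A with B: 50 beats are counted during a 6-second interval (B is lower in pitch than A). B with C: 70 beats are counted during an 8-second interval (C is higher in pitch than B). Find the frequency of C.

442.1167 Hz

A–B: Beat frequency = 50/6 = 8.3333 Hz.
B is below A, so f_B = 441.7 − 8.3333 = 433.3667 Hz.
B–C: Beat frequency = 70/8 = 8.75 Hz.
C is above B, so f_C = 433.3667 + 8.75 = 442.1167 Hz.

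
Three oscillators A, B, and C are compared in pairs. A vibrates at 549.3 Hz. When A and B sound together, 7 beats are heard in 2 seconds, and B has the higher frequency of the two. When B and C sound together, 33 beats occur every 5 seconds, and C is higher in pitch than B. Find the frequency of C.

A–B: Beat frequency = 7/2 = 3.5 Hz.
B is above A, so f_B = 549.3 + 3.5 = 552.8 Hz.
B–C: Beat frequency = 33/5 = 6.6 Hz.
C is above B, so f_C = 552.8 + 6.6 = 559.4 Hz.

559.4 Hz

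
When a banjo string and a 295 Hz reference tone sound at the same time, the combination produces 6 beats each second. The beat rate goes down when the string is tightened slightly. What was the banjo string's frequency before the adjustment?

289 Hz

|f − 295| = 6, so the banjo string was at either 289 Hz or 301 Hz.
Increasing tension raises a string's frequency; the adjustment raises the banjo string's frequency.
The beat rate fell, so the adjustment moved the banjo string toward 295 Hz — it must have started below the reference.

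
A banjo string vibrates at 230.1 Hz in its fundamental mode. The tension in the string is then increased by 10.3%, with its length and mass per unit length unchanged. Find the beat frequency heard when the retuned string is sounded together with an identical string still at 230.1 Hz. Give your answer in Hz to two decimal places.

For a string, f ∝ √T, so the new frequency is 230.1·√1.103 = 241.6598 Hz.
f_beat = |241.6598 − 230.1| = 11.56 Hz.

11.56 Hz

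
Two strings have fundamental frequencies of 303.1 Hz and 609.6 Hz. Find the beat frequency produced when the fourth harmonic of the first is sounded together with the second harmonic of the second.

Fourth harmonic of the first: 4·303.1 = 1212.4 Hz.
Second harmonic of the second: 2·609.6 = 1219.2 Hz.
f_beat = |1212.4 − 1219.2| = 6.8 Hz.

6.8 Hz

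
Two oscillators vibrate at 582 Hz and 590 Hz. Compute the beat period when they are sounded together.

f_beat = |582 − 590| = 8 Hz.
Beat period T = 1 / f_beat = 1 / 8 s.

0.125 s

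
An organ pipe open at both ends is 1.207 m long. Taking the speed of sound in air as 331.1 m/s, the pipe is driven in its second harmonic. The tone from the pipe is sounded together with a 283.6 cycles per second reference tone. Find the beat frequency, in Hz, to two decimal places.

Open pipe: f_n = n·v/(2L) = 2·331.1/(2·1.207) = 274.3165 Hz.
f_beat = |274.3165 − 283.6| = 9.28 Hz.

9.28 Hz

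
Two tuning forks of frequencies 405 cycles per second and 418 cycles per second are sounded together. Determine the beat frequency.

The beat frequency equals the magnitude of the frequency difference.
|405 − 418| = 13 Hz.

13 Hz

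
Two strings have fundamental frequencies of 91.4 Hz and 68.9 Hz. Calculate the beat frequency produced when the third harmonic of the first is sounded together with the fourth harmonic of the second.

Third harmonic of the first: 3·91.4 = 274.2 Hz.
Fourth harmonic of the second: 4·68.9 = 275.6 Hz.
f_beat = |274.2 − 275.6| = 1.4 Hz.

1.4 Hz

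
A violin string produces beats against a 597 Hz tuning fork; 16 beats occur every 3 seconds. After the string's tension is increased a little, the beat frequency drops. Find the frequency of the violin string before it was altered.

Beat frequency = 16/3 = 5.3333 Hz.
|f − 597| = 5.3333, so the violin string was at either 591.6667 Hz or 602.3333 Hz.
Higher tension means higher frequency; the adjustment raises the violin string's frequency.
The beat rate fell, so the adjustment moved the violin string toward 597 Hz — it must have started below the reference.

591.6667 Hz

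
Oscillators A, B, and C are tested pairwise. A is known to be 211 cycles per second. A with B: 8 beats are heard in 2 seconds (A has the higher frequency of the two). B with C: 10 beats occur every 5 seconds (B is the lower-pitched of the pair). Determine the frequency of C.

A–B: Beat frequency = 8/2 = 4 Hz.
B is below A, so f_B = 211 − 4 = 207 Hz.
B–C: Beat frequency = 10/5 = 2 Hz.
C is above B, so f_C = 207 + 2 = 209 Hz.

209 Hz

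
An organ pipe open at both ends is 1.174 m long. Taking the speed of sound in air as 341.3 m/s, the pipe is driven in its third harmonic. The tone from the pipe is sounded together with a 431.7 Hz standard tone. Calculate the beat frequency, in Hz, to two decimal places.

4.37 Hz

Open pipe: f_n = n·v/(2L) = 3·341.3/(2·1.174) = 436.0733 Hz.
f_beat = |436.0733 − 431.7| = 4.37 Hz.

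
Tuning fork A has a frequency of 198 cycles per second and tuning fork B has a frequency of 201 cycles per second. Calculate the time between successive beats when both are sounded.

0.333 s

f_beat = |198 − 201| = 3 Hz.
Beat period T = 1 / f_beat = 1 / 3 s.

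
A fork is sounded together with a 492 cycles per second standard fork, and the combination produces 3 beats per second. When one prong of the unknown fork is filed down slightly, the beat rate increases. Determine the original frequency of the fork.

|f − 492| = 3, so the fork was at either 489 Hz or 495 Hz.
Filing a prong removes mass and raises the fork's frequency; the adjustment raises the fork's frequency.
The beat rate rose, so the adjustment moved the fork further from 492 Hz — it was already above the reference.

495 Hz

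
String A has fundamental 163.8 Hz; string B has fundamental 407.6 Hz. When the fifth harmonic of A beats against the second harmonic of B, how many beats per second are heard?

3.8 Hz

Fifth harmonic of the first: 5·163.8 = 819.0 Hz.
Second harmonic of the second: 2·407.6 = 815.2 Hz.
f_beat = |819.0 − 815.2| = 3.8 Hz.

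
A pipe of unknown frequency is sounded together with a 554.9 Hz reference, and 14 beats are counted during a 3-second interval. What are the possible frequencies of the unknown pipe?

550.2333 Hz or 559.5667 Hz

Beat frequency = 14/3 = 4.6667 Hz.
|f − 554.9| = 4.6667, so f = 554.9 ± 4.6667.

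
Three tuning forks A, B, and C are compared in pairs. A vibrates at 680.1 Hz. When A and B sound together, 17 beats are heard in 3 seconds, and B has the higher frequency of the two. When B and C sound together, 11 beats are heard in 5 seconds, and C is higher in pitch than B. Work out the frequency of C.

687.9667 Hz

A–B: Beat frequency = 17/3 = 5.6667 Hz.
B is above A, so f_B = 680.1 + 5.6667 = 685.7667 Hz.
B–C: Beat frequency = 11/5 = 2.2 Hz.
C is above B, so f_C = 685.7667 + 2.2 = 687.9667 Hz.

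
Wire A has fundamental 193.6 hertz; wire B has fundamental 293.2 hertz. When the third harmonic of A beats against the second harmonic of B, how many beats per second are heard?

5.6 Hz

Third harmonic of the first: 3·193.6 = 580.8 Hz.
Second harmonic of the second: 2·293.2 = 586.4 Hz.
f_beat = |580.8 − 586.4| = 5.6 Hz.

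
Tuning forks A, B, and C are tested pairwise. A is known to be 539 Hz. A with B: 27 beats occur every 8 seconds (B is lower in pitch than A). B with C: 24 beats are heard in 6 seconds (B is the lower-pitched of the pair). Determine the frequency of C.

539.625 Hz

A–B: Beat frequency = 27/8 = 3.375 Hz.
B is below A, so f_B = 539 − 3.375 = 535.625 Hz.
B–C: Beat frequency = 24/6 = 4 Hz.
C is above B, so f_C = 535.625 + 4 = 539.625 Hz.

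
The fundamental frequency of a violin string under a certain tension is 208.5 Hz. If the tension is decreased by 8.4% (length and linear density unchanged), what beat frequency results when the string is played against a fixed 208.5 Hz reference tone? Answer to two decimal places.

For a string, f ∝ √T, so the new frequency is 208.5·√0.916 = 199.5509 Hz.
f_beat = |199.5509 − 208.5| = 8.95 Hz.

8.95 Hz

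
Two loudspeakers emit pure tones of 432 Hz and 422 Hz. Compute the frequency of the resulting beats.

10 Hz

The beat frequency equals the magnitude of the frequency difference.
|432 − 422| = 10 Hz.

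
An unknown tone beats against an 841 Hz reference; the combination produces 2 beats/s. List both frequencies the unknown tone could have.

|f − 841| = 2, so f = 841 ± 2.

839 Hz or 843 Hz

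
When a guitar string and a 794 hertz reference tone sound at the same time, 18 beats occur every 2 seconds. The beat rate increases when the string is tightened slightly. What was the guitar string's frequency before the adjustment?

803 Hz

Beat frequency = 18/2 = 9 Hz.
|f − 794| = 9, so the guitar string was at either 785 Hz or 803 Hz.
Increasing tension raises a string's frequency; the adjustment raises the guitar string's frequency.
The beat rate rose, so the adjustment moved the guitar string further from 794 Hz — it was already above the reference.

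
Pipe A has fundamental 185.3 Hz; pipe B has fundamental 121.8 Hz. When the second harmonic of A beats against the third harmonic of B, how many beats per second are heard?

Second harmonic of the first: 2·185.3 = 370.6 Hz.
Third harmonic of the second: 3·121.8 = 365.4 Hz.
f_beat = |370.6 − 365.4| = 5.2 Hz.

5.2 Hz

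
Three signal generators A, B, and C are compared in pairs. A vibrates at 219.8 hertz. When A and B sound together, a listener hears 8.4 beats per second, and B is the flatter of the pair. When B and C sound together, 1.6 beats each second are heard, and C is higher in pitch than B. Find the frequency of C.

B is below A, so f_B = 219.8 − 8.4 = 211.4 Hz.
C is above B, so f_C = 211.4 + 1.6 = 213 Hz.

213 Hz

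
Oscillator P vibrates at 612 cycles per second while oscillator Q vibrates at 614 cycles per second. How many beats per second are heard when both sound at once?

2 Hz

The beat frequency equals the magnitude of the frequency difference.
|612 − 614| = 2 Hz.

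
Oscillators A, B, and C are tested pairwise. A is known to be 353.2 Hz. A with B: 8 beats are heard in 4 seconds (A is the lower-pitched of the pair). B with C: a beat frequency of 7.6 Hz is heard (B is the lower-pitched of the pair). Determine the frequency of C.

A–B: Beat frequency = 8/4 = 2 Hz.
B is above A, so f_B = 353.2 + 2 = 355.2 Hz.
C is above B, so f_C = 355.2 + 7.6 = 362.8 Hz.

362.8 Hz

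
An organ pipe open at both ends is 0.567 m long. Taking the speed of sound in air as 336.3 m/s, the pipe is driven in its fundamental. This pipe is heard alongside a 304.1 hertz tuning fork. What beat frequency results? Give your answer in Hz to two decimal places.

7.54 Hz

Open pipe: f_n = n·v/(2L) = 1·336.3/(2·0.567) = 296.5608 Hz.
f_beat = |296.5608 − 304.1| = 7.54 Hz.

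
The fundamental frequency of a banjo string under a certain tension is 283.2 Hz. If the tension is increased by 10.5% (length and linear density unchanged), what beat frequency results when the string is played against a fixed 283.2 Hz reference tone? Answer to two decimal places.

14.50 Hz

For a string, f ∝ √T, so the new frequency is 283.2·√1.105 = 297.6970 Hz.
f_beat = |297.6970 − 283.2| = 14.50 Hz.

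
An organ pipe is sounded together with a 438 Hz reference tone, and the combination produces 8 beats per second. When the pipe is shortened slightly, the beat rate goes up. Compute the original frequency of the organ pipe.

446 Hz

|f − 438| = 8, so the organ pipe was at either 430 Hz or 446 Hz.
A shorter pipe has a higher fundamental; the adjustment raises the organ pipe's frequency.
The beat rate rose, so the adjustment moved the organ pipe further from 438 Hz — it was already above the reference.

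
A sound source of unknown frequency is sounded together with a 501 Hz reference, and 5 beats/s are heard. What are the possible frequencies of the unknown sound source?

|f − 501| = 5, so f = 501 ± 5.

496 Hz or 506 Hz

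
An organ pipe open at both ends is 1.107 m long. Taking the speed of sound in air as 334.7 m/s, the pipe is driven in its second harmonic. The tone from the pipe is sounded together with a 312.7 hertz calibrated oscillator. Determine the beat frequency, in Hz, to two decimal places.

Open pipe: f_n = n·v/(2L) = 2·334.7/(2·1.107) = 302.3487 Hz.
f_beat = |302.3487 − 312.7| = 10.35 Hz.

10.35 Hz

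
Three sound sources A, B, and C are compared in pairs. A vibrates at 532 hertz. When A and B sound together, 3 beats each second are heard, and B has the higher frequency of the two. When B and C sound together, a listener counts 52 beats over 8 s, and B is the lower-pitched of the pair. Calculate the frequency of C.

541.5 Hz

B is above A, so f_B = 532 + 3 = 535 Hz.
B–C: Beat frequency = 52/8 = 6.5 Hz.
C is above B, so f_C = 535 + 6.5 = 541.5 Hz.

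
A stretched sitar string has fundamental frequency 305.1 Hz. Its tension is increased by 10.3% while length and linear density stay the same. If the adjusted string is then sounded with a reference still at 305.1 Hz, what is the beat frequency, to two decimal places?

15.33 Hz

For a string, f ∝ √T, so the new frequency is 305.1·√1.103 = 320.4276 Hz.
f_beat = |320.4276 − 305.1| = 15.33 Hz.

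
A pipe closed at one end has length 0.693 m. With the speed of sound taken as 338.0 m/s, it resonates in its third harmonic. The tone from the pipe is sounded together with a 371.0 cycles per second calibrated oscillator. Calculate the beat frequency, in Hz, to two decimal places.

Closed pipe (odd harmonics): f_n = n·v/(4L) = 3·338.0/(4·0.693) = 365.8009 Hz.
f_beat = |365.8009 − 371.0| = 5.20 Hz.

5.20 Hz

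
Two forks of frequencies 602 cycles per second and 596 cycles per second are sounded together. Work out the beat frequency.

6 Hz

The beat frequency equals the magnitude of the frequency difference.
|602 − 596| = 6 Hz.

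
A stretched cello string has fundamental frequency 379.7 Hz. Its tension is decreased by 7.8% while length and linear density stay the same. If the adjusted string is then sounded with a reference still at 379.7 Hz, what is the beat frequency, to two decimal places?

15.11 Hz

For a string, f ∝ √T, so the new frequency is 379.7·√0.922 = 364.5911 Hz.
f_beat = |364.5911 − 379.7| = 15.11 Hz.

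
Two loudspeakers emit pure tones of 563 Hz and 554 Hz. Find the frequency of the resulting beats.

Beats arise from superposition of two nearby frequencies; the beat rate is |f₁ − f₂|.
|563 − 554| = 9 Hz.

9 Hz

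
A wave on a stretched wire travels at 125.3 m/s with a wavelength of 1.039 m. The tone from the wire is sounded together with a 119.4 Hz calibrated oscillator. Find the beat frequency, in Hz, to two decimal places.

1.20 Hz

Source frequency f = v/λ = 125.3/1.039 = 120.5967 Hz.
f_beat = |120.5967 − 119.4| = 1.20 Hz.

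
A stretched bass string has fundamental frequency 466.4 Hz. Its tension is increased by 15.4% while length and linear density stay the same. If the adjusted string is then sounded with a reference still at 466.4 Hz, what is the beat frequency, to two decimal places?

For a string, f ∝ √T, so the new frequency is 466.4·√1.154 = 501.0274 Hz.
f_beat = |501.0274 − 466.4| = 34.63 Hz.

34.63 Hz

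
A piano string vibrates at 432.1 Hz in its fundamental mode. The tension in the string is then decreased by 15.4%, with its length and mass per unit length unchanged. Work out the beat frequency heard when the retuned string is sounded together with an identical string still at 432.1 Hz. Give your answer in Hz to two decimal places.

For a string, f ∝ √T, so the new frequency is 432.1·√0.846 = 397.4381 Hz.
f_beat = |397.4381 − 432.1| = 34.66 Hz.

34.66 Hz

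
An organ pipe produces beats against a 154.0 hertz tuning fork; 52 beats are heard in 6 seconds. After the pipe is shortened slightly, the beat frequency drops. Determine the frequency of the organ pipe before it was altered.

Beat frequency = 52/6 = 8.6667 Hz.
|f − 154.0| = 8.6667, so the organ pipe was at either 145.3333 Hz or 162.6667 Hz.
A shorter pipe has a higher fundamental; the adjustment raises the organ pipe's frequency.
The beat rate fell, so the adjustment moved the organ pipe toward 154.0 Hz — it must have started below the reference.

145.3333 Hz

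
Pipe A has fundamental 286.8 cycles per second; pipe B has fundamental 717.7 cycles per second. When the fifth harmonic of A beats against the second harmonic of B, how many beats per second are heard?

1.4 Hz

Fifth harmonic of the first: 5·286.8 = 1434.0 Hz.
Second harmonic of the second: 2·717.7 = 1435.4 Hz.
f_beat = |1434.0 − 1435.4| = 1.4 Hz.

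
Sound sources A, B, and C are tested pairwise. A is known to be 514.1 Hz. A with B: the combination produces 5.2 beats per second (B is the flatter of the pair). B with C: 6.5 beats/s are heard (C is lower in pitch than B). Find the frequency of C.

B is below A, so f_B = 514.1 − 5.2 = 508.9 Hz.
C is below B, so f_C = 508.9 − 6.5 = 502.4 Hz.

502.4 Hz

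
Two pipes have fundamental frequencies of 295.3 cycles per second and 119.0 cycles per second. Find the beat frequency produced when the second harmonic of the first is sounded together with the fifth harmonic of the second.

Second harmonic of the first: 2·295.3 = 590.6 Hz.
Fifth harmonic of the second: 5·119.0 = 595.0 Hz.
f_beat = |590.6 − 595.0| = 4.4 Hz.

4.4 Hz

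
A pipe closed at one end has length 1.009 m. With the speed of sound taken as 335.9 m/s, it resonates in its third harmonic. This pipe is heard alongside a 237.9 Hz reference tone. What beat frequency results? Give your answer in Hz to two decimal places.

11.78 Hz

Closed pipe (odd harmonics): f_n = n·v/(4L) = 3·335.9/(4·1.009) = 249.6779 Hz.
f_beat = |249.6779 − 237.9| = 11.78 Hz.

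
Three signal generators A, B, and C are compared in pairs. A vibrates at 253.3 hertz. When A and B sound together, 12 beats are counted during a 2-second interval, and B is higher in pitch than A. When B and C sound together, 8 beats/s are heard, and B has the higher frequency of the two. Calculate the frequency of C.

251.3 Hz

A–B: Beat frequency = 12/2 = 6 Hz.
B is above A, so f_B = 253.3 + 6 = 259.3 Hz.
C is below B, so f_C = 259.3 − 8 = 251.3 Hz.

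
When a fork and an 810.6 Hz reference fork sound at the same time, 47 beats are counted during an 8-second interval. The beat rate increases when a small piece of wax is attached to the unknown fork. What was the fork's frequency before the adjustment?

804.725 Hz

Beat frequency = 47/8 = 5.875 Hz.
|f − 810.6| = 5.875, so the fork was at either 804.725 Hz or 816.475 Hz.
Loading a fork with wax lowers its frequency; the adjustment lowers the fork's frequency.
The beat rate rose, so the adjustment moved the fork further from 810.6 Hz — it was already below the reference.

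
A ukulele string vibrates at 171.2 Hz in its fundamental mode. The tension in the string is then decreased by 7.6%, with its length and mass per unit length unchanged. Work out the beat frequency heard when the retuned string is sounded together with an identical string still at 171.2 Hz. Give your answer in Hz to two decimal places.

6.63 Hz

For a string, f ∝ √T, so the new frequency is 171.2·√0.924 = 164.5659 Hz.
f_beat = |164.5659 − 171.2| = 6.63 Hz.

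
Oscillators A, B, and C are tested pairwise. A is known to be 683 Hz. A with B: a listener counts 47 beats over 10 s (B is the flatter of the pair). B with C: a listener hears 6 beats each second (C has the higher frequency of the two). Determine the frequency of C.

A–B: Beat frequency = 47/10 = 4.7 Hz.
B is below A, so f_B = 683 − 4.7 = 678.3 Hz.
C is above B, so f_C = 678.3 + 6 = 684.3 Hz.

684.3 Hz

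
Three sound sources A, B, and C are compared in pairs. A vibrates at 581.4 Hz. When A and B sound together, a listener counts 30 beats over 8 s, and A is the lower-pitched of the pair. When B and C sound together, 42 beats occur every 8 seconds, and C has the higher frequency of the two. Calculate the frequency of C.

590.4 Hz

A–B: Beat frequency = 30/8 = 3.75 Hz.
B is above A, so f_B = 581.4 + 3.75 = 585.15 Hz.
B–C: Beat frequency = 42/8 = 5.25 Hz.
C is above B, so f_C = 585.15 + 5.25 = 590.4 Hz.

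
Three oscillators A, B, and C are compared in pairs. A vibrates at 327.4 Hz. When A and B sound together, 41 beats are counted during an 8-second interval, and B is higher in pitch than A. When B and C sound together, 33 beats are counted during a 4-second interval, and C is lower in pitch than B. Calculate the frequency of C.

324.275 Hz

A–B: Beat frequency = 41/8 = 5.125 Hz.
B is above A, so f_B = 327.4 + 5.125 = 332.525 Hz.
B–C: Beat frequency = 33/4 = 8.25 Hz.
C is below B, so f_C = 332.525 − 8.25 = 324.275 Hz.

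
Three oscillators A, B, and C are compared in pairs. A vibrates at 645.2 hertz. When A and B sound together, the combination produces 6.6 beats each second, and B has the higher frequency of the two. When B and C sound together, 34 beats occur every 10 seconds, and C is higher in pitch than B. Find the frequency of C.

655.2 Hz

B is above A, so f_B = 645.2 + 6.6 = 651.8 Hz.
B–C: Beat frequency = 34/10 = 3.4 Hz.
C is above B, so f_C = 651.8 + 3.4 = 655.2 Hz.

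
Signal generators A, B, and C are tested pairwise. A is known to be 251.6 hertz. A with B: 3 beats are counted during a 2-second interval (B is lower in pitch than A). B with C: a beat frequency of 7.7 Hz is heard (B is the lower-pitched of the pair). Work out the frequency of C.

A–B: Beat frequency = 3/2 = 1.5 Hz.
B is below A, so f_B = 251.6 − 1.5 = 250.1 Hz.
C is above B, so f_C = 250.1 + 7.7 = 257.8 Hz.

257.8 Hz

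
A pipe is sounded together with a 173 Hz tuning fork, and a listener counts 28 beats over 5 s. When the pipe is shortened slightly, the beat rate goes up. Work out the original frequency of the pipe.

Beat frequency = 28/5 = 5.6 Hz.
|f − 173| = 5.6, so the pipe was at either 167.4 Hz or 178.6 Hz.
A shorter pipe has a higher fundamental; the adjustment raises the pipe's frequency.
The beat rate rose, so the adjustment moved the pipe further from 173 Hz — it was already above the reference.

178.6 Hz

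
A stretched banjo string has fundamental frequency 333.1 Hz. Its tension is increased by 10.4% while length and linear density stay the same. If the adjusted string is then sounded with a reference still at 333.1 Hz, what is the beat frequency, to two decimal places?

16.89 Hz

For a string, f ∝ √T, so the new frequency is 333.1·√1.104 = 349.9928 Hz.
f_beat = |349.9928 − 333.1| = 16.89 Hz.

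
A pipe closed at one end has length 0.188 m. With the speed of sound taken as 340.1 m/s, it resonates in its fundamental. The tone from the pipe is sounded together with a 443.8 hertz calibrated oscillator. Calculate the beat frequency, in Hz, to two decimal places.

8.46 Hz

Closed pipe (odd harmonics): f_n = n·v/(4L) = 1·340.1/(4·0.188) = 452.2606 Hz.
f_beat = |452.2606 − 443.8| = 8.46 Hz.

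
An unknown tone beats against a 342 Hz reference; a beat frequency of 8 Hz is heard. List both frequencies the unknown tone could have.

|f − 342| = 8, so f = 342 ± 8.

334 Hz or 350 Hz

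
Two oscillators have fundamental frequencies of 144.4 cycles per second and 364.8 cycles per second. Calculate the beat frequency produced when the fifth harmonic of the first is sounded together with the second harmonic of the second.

Fifth harmonic of the first: 5·144.4 = 722.0 Hz.
Second harmonic of the second: 2·364.8 = 729.6 Hz.
f_beat = |722.0 − 729.6| = 7.6 Hz.

7.6 Hz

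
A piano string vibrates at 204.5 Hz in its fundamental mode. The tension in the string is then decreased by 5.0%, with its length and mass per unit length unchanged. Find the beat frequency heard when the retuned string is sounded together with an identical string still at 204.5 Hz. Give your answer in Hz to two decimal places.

For a string, f ∝ √T, so the new frequency is 204.5·√0.950 = 199.3219 Hz.
f_beat = |199.3219 − 204.5| = 5.18 Hz.

5.18 Hz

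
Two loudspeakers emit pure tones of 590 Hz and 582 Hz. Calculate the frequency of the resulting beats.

The beat frequency equals the magnitude of the frequency difference.
|590 − 582| = 8 Hz.

8 Hz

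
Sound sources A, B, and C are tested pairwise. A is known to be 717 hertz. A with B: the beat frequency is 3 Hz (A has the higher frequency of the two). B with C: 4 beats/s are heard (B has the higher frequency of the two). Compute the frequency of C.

B is below A, so f_B = 717 − 3 = 714 Hz.
C is below B, so f_C = 714 − 4 = 710 Hz.

710 Hz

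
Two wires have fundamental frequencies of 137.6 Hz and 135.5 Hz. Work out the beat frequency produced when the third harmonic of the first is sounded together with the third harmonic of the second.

Third harmonic of the first: 3·137.6 = 412.8 Hz.
Third harmonic of the second: 3·135.5 = 406.5 Hz.
f_beat = |412.8 − 406.5| = 6.3 Hz.

6.3 Hz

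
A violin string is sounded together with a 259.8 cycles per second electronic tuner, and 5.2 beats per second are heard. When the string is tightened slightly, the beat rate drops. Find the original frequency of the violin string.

|f − 259.8| = 5.2, so the violin string was at either 254.6 Hz or 265 Hz.
Increasing tension raises a string's frequency; the adjustment raises the violin string's frequency.
The beat rate fell, so the adjustment moved the violin string toward 259.8 Hz — it must have started below the reference.

254.6 Hz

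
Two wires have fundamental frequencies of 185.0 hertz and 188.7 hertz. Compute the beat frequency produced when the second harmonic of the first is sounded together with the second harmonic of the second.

Second harmonic of the first: 2·185.0 = 370.0 Hz.
Second harmonic of the second: 2·188.7 = 377.4 Hz.
f_beat = |370.0 − 377.4| = 7.4 Hz.

7.4 Hz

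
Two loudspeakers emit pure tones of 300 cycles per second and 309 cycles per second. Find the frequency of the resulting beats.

Beats arise from superposition of two nearby frequencies; the beat rate is |f₁ − f₂|.
|300 − 309| = 9 Hz.

9 Hz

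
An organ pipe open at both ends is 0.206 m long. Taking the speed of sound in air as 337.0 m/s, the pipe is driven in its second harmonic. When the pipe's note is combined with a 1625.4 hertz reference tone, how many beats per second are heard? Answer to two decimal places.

10.52 Hz

Open pipe: f_n = n·v/(2L) = 2·337.0/(2·0.206) = 1635.9223 Hz.
f_beat = |1635.9223 − 1625.4| = 10.52 Hz.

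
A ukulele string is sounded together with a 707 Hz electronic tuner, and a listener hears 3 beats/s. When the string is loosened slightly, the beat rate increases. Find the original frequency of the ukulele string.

|f − 707| = 3, so the ukulele string was at either 704 Hz or 710 Hz.
Reducing tension lowers a string's frequency; the adjustment lowers the ukulele string's frequency.
The beat rate rose, so the adjustment moved the ukulele string further from 707 Hz — it was already below the reference.

704 Hz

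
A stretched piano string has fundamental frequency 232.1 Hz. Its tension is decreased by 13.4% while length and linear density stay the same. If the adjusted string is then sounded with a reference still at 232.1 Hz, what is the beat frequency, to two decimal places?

16.11 Hz

For a string, f ∝ √T, so the new frequency is 232.1·√0.866 = 215.9902 Hz.
f_beat = |215.9902 − 232.1| = 16.11 Hz.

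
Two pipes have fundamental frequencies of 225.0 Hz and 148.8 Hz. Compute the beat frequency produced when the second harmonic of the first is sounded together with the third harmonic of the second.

Second harmonic of the first: 2·225.0 = 450.0 Hz.
Third harmonic of the second: 3·148.8 = 446.4 Hz.
f_beat = |450.0 − 446.4| = 3.6 Hz.

3.6 Hz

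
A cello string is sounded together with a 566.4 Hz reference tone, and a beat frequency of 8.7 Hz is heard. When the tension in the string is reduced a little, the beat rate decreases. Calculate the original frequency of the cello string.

|f − 566.4| = 8.7, so the cello string was at either 557.7 Hz or 575.1 Hz.
Lower tension means lower frequency; the adjustment lowers the cello string's frequency.
The beat rate fell, so the adjustment moved the cello string toward 566.4 Hz — it must have started above the reference.

575.1 Hz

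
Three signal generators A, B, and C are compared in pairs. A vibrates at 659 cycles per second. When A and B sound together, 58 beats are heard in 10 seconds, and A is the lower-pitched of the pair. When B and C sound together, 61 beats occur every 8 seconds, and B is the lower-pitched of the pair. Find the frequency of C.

A–B: Beat frequency = 58/10 = 5.8 Hz.
B is above A, so f_B = 659 + 5.8 = 664.8 Hz.
B–C: Beat frequency = 61/8 = 7.625 Hz.
C is above B, so f_C = 664.8 + 7.625 = 672.425 Hz.

672.425 Hz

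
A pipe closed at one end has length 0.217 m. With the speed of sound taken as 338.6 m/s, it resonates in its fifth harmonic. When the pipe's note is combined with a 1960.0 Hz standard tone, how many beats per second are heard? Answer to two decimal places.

9.54 Hz

Closed pipe (odd harmonics): f_n = n·v/(4L) = 5·338.6/(4·0.217) = 1950.4608 Hz.
f_beat = |1950.4608 − 1960.0| = 9.54 Hz.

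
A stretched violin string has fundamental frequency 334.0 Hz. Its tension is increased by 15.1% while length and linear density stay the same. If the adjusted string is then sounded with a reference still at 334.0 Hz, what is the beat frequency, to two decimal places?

For a string, f ∝ √T, so the new frequency is 334.0·√1.151 = 358.3308 Hz.
f_beat = |358.3308 − 334.0| = 24.33 Hz.

24.33 Hz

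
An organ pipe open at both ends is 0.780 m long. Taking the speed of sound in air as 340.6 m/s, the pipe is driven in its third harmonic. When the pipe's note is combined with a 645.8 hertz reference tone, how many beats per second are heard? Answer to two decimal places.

9.20 Hz

Open pipe: f_n = n·v/(2L) = 3·340.6/(2·0.780) = 655.0000 Hz.
f_beat = |655.0000 − 645.8| = 9.20 Hz.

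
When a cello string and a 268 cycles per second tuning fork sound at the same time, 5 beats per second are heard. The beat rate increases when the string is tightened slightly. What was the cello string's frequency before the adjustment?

273 Hz

|f − 268| = 5, so the cello string was at either 263 Hz or 273 Hz.
Increasing tension raises a string's frequency; the adjustment raises the cello string's frequency.
The beat rate rose, so the adjustment moved the cello string further from 268 Hz — it was already above the reference.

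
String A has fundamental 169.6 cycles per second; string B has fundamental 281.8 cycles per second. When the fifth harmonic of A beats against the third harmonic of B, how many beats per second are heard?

2.6 Hz

Fifth harmonic of the first: 5·169.6 = 848.0 Hz.
Third harmonic of the second: 3·281.8 = 845.4 Hz.
f_beat = |848.0 − 845.4| = 2.6 Hz.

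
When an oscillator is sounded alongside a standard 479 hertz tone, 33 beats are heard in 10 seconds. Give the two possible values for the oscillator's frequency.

Beat frequency = 33/10 = 3.3 Hz.
|f − 479| = 3.3, so f = 479 ± 3.3.

475.7 Hz or 482.3 Hz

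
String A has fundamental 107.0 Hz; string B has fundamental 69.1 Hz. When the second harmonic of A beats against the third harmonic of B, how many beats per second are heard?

6.7 Hz

Second harmonic of the first: 2·107.0 = 214.0 Hz.
Third harmonic of the second: 3·69.1 = 207.3 Hz.
f_beat = |214.0 − 207.3| = 6.7 Hz.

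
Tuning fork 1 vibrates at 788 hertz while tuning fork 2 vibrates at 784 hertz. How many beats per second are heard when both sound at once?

Beats arise from superposition of two nearby frequencies; the beat rate is |f₁ − f₂|.
|788 − 784| = 4 Hz.

4 Hz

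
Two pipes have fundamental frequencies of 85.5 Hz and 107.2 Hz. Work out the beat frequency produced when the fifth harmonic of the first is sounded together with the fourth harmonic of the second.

1.3 Hz

Fifth harmonic of the first: 5·85.5 = 427.5 Hz.
Fourth harmonic of the second: 4·107.2 = 428.8 Hz.
f_beat = |427.5 − 428.8| = 1.3 Hz.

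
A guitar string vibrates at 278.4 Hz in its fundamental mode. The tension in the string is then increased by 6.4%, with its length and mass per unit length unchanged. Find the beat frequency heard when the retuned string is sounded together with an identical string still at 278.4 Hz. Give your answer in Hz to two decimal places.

For a string, f ∝ √T, so the new frequency is 278.4·√1.064 = 287.1706 Hz.
f_beat = |287.1706 − 278.4| = 8.77 Hz.

8.77 Hz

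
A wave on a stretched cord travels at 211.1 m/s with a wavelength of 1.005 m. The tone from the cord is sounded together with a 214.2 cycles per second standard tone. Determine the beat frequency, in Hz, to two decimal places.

4.15 Hz

Source frequency f = v/λ = 211.1/1.005 = 210.0498 Hz.
f_beat = |210.0498 − 214.2| = 4.15 Hz.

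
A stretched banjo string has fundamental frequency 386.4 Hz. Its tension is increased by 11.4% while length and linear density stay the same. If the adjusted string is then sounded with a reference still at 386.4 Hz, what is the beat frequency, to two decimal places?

21.43 Hz

For a string, f ∝ √T, so the new frequency is 386.4·√1.114 = 407.8305 Hz.
f_beat = |407.8305 − 386.4| = 21.43 Hz.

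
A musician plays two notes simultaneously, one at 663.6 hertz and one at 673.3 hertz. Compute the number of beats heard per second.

Beats arise from superposition of two nearby frequencies; the beat rate is |f₁ − f₂|.
|663.6 − 673.3| = 9.7 Hz.

9.7 Hz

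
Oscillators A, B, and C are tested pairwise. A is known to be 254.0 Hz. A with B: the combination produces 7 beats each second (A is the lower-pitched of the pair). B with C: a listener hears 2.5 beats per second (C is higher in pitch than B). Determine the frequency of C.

263.5 Hz

B is above A, so f_B = 254.0 + 7 = 261 Hz.
C is above B, so f_C = 261 + 2.5 = 263.5 Hz.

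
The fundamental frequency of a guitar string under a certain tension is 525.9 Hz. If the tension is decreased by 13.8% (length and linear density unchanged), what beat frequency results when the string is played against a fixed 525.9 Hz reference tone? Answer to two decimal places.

37.63 Hz

For a string, f ∝ √T, so the new frequency is 525.9·√0.862 = 488.2664 Hz.
f_beat = |488.2664 − 525.9| = 37.63 Hz.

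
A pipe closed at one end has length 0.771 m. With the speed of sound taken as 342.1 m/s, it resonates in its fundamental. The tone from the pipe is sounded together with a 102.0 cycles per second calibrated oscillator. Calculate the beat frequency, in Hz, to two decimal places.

8.93 Hz

Closed pipe (odd harmonics): f_n = n·v/(4L) = 1·342.1/(4·0.771) = 110.9274 Hz.
f_beat = |110.9274 − 102.0| = 8.93 Hz.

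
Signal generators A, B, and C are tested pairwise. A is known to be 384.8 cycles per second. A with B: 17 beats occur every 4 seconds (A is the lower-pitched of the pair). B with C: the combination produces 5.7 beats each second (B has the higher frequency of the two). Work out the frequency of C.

A–B: Beat frequency = 17/4 = 4.25 Hz.
B is above A, so f_B = 384.8 + 4.25 = 389.05 Hz.
C is below B, so f_C = 389.05 − 5.7 = 383.35 Hz.

383.35 Hz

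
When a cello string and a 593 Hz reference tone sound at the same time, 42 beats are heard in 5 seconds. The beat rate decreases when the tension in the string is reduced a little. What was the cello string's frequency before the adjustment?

Beat frequency = 42/5 = 8.4 Hz.
|f − 593| = 8.4, so the cello string was at either 584.6 Hz or 601.4 Hz.
Lower tension means lower frequency; the adjustment lowers the cello string's frequency.
The beat rate fell, so the adjustment moved the cello string toward 593 Hz — it must have started above the reference.

601.4 Hz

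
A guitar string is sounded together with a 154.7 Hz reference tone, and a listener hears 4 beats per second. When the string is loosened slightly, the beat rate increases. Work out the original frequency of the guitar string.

150.7 Hz

|f − 154.7| = 4, so the guitar string was at either 150.7 Hz or 158.7 Hz.
Reducing tension lowers a string's frequency; the adjustment lowers the guitar string's frequency.
The beat rate rose, so the adjustment moved the guitar string further from 154.7 Hz — it was already below the reference.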